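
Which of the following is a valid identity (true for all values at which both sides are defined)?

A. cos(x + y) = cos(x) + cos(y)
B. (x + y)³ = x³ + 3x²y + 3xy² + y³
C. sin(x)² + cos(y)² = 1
A: fails at (1, 1) — LHS = cos(2) ≈ -0.4161, RHS = 2·cos(1) ≈ 1.081.
B: holds — e.g. at (3, 4), both sides equal 343.
C: fails at (4, 6) — LHS = sin(4)² + cos(6)² ≈ 1.495, RHS = 1.

Answer: B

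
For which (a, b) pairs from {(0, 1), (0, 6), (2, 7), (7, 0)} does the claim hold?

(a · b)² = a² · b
Testing each pair:
(0, 1): LHS = 0, RHS = 0 → holds
(0, 6): LHS = 0, RHS = 0 → holds
(2, 7): LHS = 196, RHS = 28 → fails
(7, 0): LHS = 0, RHS = 0 → holds

3 of 4 pairs satisfy the claim.

Answer: (0, 1), (0, 6), (7, 0)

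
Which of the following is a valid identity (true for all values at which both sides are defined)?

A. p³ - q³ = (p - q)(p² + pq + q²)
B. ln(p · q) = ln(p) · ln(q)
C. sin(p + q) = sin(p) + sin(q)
A

A: holds — e.g. at (1, 1), both sides equal 0.
B: fails at (3, 5) — LHS = ln(15) ≈ 2.708, RHS = ln(3)·ln(5) ≈ 1.768.
C: fails at (1, 5) — LHS = sin(6) ≈ -0.2794, RHS = sin(5) + sin(1) ≈ -0.1175.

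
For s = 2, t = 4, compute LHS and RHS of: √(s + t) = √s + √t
LHS = √(2 + 4) = √(6) ≈ 2.449
RHS = √2 + √4 = √(2) + 2 ≈ 3.414

LHS ≠ RHS (they differ by about 0.9647), so the equation does not hold here.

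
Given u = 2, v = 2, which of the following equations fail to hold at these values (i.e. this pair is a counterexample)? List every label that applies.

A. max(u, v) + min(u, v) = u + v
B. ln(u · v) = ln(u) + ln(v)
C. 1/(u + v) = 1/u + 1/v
Evaluating each claim at the given values:
A. LHS = 4, RHS = 4 → holds here (LHS = RHS)
B. LHS = ln(4) ≈ 1.386, RHS = 2·ln(2) ≈ 1.386 → holds here (LHS = RHS)
C. LHS = 1/4, RHS = 1 → fails here (LHS ≠ RHS)

Answer: C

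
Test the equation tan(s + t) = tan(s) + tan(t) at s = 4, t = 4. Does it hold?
Fails

Substituting s = 4, t = 4:

LHS = tan(4 + 4) = tan(8) ≈ -6.8
RHS = tan(4) + tan(4) = 2·tan(4) ≈ 2.316

LHS ≠ RHS, so the equation does not hold at this point.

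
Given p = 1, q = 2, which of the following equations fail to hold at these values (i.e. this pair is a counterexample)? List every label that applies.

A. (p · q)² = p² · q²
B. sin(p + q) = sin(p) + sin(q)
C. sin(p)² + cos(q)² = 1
B, C

Evaluating each claim at the given values:
A. LHS = 4, RHS = 4 → holds here (LHS = RHS)
B. LHS = sin(3) ≈ 0.1411, RHS = sin(1) + sin(2) ≈ 1.751 → fails here (LHS ≠ RHS)
C. LHS = cos(2)² + sin(1)² ≈ 0.8813, RHS = 1 → fails here (LHS ≠ RHS)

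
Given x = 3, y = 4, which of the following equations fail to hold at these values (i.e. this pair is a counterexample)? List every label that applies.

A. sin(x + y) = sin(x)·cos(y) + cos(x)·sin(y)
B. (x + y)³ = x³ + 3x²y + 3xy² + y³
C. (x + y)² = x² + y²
Evaluating each claim at the given values:
A. LHS = sin(7) ≈ 0.657, RHS = sin(3)·cos(4) + sin(4)·cos(3) ≈ 0.657 → holds here (LHS = RHS)
B. LHS = 343, RHS = 343 → holds here (LHS = RHS)
C. LHS = 49, RHS = 25 → fails here (LHS ≠ RHS)

Answer: C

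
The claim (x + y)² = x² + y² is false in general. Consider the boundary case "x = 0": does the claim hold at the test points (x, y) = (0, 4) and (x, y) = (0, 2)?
At (0, 4): LHS = 16, RHS = 16 → equal
At (0, 2): LHS = 4, RHS = 4 → equal

So the claim does hold at both of these boundary points, even though it is not an identity.

Answer: Yes, holds at both test points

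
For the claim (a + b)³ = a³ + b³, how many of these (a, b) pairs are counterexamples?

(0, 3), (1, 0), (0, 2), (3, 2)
Testing each pair:
(0, 3): LHS = 27, RHS = 27 → satisfies claim
(1, 0): LHS = 1, RHS = 1 → satisfies claim
(0, 2): LHS = 8, RHS = 8 → satisfies claim
(3, 2): LHS = 125, RHS = 35 → counterexample

That makes 1 counterexample.

Answer: 1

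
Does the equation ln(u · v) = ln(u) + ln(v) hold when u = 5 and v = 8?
Substituting u = 5, v = 8:

LHS = ln(5 · 8) = ln(40) ≈ 3.689
RHS = ln(5) + ln(8) ≈ 3.689

LHS = RHS, so the equation holds at this point.

Answer: Holds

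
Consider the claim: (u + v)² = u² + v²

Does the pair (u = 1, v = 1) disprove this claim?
Substituting u = 1, v = 1:
LHS = (1 + 1)² = 4
RHS = 1² + 1² = 2

Since LHS ≠ RHS, this pair disproves the claim.

Answer: Yes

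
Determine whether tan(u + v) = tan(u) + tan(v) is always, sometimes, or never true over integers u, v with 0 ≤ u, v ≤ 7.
Sometimes true

It holds at (u, v) = (5, 0) (both sides equal tan(5) ≈ -3.381), but fails at (u, v) = (5, 3) (LHS = tan(8) ≈ -6.8, RHS = tan(5) + tan(3) ≈ -3.523).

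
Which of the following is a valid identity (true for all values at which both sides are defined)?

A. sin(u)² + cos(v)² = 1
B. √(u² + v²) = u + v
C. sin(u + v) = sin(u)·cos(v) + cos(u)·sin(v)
C

A: fails at (5, 8) — LHS = cos(8)² + sin(5)² ≈ 0.9407, RHS = 1.
B: fails at (4, 5) — LHS = √(41) ≈ 6.403, RHS = 9.
C: holds — e.g. at (1, 3), both sides equal sin(4) ≈ -0.7568.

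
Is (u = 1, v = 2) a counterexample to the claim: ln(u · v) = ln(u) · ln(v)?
Substituting u = 1, v = 2:
LHS = ln(1 · 2) = ln(2) ≈ 0.6931
RHS = ln(1) · ln(2) = 0

Since LHS ≠ RHS, this pair disproves the claim.

Answer: Yes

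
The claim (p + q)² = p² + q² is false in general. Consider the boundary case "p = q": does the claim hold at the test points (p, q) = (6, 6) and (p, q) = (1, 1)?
At (6, 6): LHS = 144 ≠ RHS = 72
At (1, 1): LHS = 4 ≠ RHS = 2

Answer: No, fails at both test points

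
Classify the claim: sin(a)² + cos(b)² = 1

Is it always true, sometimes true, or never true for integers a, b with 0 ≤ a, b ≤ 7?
Sometimes true

It holds at (a, b) = (2, 2) (both sides equal 1), but fails at (a, b) = (7, 0) (LHS = sin(7)² + 1 ≈ 1.432, RHS = 1).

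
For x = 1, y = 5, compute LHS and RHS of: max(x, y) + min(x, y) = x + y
LHS = max(1, 5) + min(1, 5) = 6
RHS = 1 + 5 = 6

LHS = RHS: the two sides agree.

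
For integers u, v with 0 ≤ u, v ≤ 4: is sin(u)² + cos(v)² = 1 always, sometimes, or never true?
It holds at (u, v) = (4, 4) (both sides equal 1), but fails at (u, v) = (2, 3) (LHS = sin(2)² + cos(3)² ≈ 1.807, RHS = 1).

Answer: Sometimes true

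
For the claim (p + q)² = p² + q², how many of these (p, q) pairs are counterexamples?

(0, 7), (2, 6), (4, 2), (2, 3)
Testing each pair:
(0, 7): LHS = 49, RHS = 49 → satisfies claim
(2, 6): LHS = 64, RHS = 40 → counterexample
(4, 2): LHS = 36, RHS = 20 → counterexample
(2, 3): LHS = 25, RHS = 13 → counterexample

That makes 3 counterexamples.

Answer: 3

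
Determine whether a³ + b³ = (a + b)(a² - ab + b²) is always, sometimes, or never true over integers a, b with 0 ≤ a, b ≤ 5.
Always true

The identity holds for every pair in the range. For instance at (a, b) = (5, 3): both sides equal 152.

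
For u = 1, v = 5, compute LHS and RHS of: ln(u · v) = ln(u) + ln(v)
LHS = ln(1 · 5) = ln(5) ≈ 1.609
RHS = ln(1) + ln(5) = ln(5) ≈ 1.609

LHS = RHS: the two sides agree.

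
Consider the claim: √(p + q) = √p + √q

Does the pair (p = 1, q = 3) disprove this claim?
Yes

Substituting p = 1, q = 3:
LHS = √(1 + 3) = 2
RHS = √1 + √3 = 1 + √(3) ≈ 2.732

Since LHS ≠ RHS, this pair disproves the claim.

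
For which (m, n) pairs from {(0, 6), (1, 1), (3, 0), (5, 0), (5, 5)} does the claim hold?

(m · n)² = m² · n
Testing each pair:
(0, 6): LHS = 0, RHS = 0 → holds
(1, 1): LHS = 1, RHS = 1 → holds
(3, 0): LHS = 0, RHS = 0 → holds
(5, 0): LHS = 0, RHS = 0 → holds
(5, 5): LHS = 625, RHS = 125 → fails

4 of 5 pairs satisfy the claim.

Answer: (0, 6), (1, 1), (3, 0), (5, 0)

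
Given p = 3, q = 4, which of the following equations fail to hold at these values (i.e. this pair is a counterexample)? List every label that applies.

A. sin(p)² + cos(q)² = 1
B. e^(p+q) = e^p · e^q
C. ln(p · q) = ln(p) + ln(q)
A

Evaluating each claim at the given values:
A. LHS = sin(3)² + cos(4)² ≈ 0.4472, RHS = 1 → fails here (LHS ≠ RHS)
B. LHS = e^7 ≈ 1097, RHS = e^7 ≈ 1097 → holds here (LHS = RHS)
C. LHS = ln(12) ≈ 2.485, RHS = ln(3) + ln(4) ≈ 2.485 → holds here (LHS = RHS)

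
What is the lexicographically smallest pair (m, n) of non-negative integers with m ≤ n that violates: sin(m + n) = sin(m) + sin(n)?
At (0, 0): both sides equal 0, so it holds there.
At (0, 2): both sides equal sin(2) ≈ 0.9093, so it holds there.

Substituting (1, 1) into the claim:
LHS = sin(1 + 1) = sin(2) ≈ 0.9093
RHS = sin(1) + sin(1) = 2·sin(1) ≈ 1.683

Since LHS ≠ RHS, this pair disproves the claim, and no lexicographically smaller pair (m ≤ n, non-negative integers) does.

For instance (6, 6) is also a counterexample (LHS = sin(12) ≈ -0.5366, RHS = 2·sin(6) ≈ -0.5588), but it's lexicographically larger.

Answer: (m, n) = (1, 1)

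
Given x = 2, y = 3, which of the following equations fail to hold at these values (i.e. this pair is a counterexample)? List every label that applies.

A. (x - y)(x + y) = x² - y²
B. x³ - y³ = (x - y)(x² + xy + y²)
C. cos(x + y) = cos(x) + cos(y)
C

Evaluating each claim at the given values:
A. LHS = -5, RHS = -5 → holds here (LHS = RHS)
B. LHS = -19, RHS = -19 → holds here (LHS = RHS)
C. LHS = cos(5) ≈ 0.2837, RHS = cos(3) + cos(2) ≈ -1.406 → fails here (LHS ≠ RHS)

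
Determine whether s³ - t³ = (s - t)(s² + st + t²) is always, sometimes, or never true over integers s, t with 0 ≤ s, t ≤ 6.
The identity holds for every pair in the range. For instance at (s, t) = (6, 5): both sides equal 91.

Answer: Always true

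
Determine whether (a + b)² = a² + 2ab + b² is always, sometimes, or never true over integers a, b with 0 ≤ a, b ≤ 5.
The identity holds for every pair in the range. For instance at (a, b) = (2, 3): both sides equal 25.

Answer: Always true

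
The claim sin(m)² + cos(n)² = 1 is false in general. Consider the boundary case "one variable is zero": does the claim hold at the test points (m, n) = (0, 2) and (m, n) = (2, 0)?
At (0, 2): LHS = cos(2)² ≈ 0.1732 ≠ RHS = 1
At (2, 0): LHS = sin(2)² + 1 ≈ 1.827 ≠ RHS = 1

Answer: No, fails at both test points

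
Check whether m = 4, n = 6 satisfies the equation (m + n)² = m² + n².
Fails

Substituting m = 4, n = 6:

LHS = (4 + 6)² = 100
RHS = 4² + 6² = 52

LHS ≠ RHS, so the equation does not hold at this point.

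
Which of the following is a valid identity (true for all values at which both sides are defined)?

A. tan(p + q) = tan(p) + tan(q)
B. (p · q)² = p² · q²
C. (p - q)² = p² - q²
A: fails at (2, 3) — LHS = tan(5) ≈ -3.381, RHS = tan(2) + tan(3) ≈ -2.328.
B: holds — e.g. at (5, 8), both sides equal 1600.
C: fails at (4, 5) — LHS = 1, RHS = -9.

Answer: B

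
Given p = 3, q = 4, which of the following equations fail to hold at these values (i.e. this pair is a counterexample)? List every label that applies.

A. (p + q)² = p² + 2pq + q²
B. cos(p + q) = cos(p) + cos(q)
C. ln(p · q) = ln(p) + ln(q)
Evaluating each claim at the given values:
A. LHS = 49, RHS = 49 → holds here (LHS = RHS)
B. LHS = cos(7) ≈ 0.7539, RHS = cos(3) + cos(4) ≈ -1.644 → fails here (LHS ≠ RHS)
C. LHS = ln(12) ≈ 2.485, RHS = ln(3) + ln(4) ≈ 2.485 → holds here (LHS = RHS)

Answer: B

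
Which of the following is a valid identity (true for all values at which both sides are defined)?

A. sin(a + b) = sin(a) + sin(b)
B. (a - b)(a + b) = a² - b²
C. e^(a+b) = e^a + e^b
B

A: fails at (1, 5) — LHS = sin(6) ≈ -0.2794, RHS = sin(5) + sin(1) ≈ -0.1175.
B: holds — e.g. at (1, 4), both sides equal -15.
C: fails at (1, 2) — LHS = e^3 ≈ 20.09, RHS = e + e^2 ≈ 10.11.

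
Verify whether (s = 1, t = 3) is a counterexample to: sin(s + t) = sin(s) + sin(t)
Substituting s = 1, t = 3:
LHS = sin(1 + 3) = sin(4) ≈ -0.7568
RHS = sin(1) + sin(3) ≈ 0.9826

Since LHS ≠ RHS, this pair disproves the claim.

Answer: Yes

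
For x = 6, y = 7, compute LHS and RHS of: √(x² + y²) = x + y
LHS = √(6² + 7²) = √(85) ≈ 9.22
RHS = 6 + 7 = 13

LHS ≠ RHS (they differ by about 3.78), so the equation does not hold here.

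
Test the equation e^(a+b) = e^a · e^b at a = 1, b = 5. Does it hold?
Substituting a = 1, b = 5:

LHS = e^(1+5) = e^6 ≈ 403.4
RHS = e^1 · e^5 = e^6 ≈ 403.4

LHS = RHS, so the equation holds at this point.

Answer: Holds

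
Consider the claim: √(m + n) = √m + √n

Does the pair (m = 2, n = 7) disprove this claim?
Substituting m = 2, n = 7:
LHS = √(2 + 7) = 3
RHS = √2 + √7 = √(2) + √(7) ≈ 4.06

Since LHS ≠ RHS, this pair disproves the claim.

Answer: Yes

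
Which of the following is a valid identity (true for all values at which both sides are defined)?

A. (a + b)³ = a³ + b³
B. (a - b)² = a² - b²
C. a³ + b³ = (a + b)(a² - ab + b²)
A: fails at (5, 8) — LHS = 2197, RHS = 637.
B: fails at (2, 5) — LHS = 9, RHS = -21.
C: holds — e.g. at (0, 1), both sides equal 1.

Answer: C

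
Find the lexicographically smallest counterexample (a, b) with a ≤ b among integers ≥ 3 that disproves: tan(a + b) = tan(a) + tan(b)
(a, b) = (3, 3)

Substituting (3, 3) into the claim:
LHS = tan(3 + 3) = tan(6) ≈ -0.291
RHS = tan(3) + tan(3) = 2·tan(3) ≈ -0.2851

Since LHS ≠ RHS, this pair disproves the claim, and no lexicographically smaller pair (a ≤ b, integers ≥ 3) does.

For instance (7, 9) is also a counterexample (LHS = tan(16) ≈ 0.3006, RHS = tan(9) + tan(7) ≈ 0.4191), but it's lexicographically larger.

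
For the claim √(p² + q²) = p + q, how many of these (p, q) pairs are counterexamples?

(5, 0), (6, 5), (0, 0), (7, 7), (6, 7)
Testing each pair:
(5, 0): LHS = 5, RHS = 5 → satisfies claim
(6, 5): LHS = √(61) ≈ 7.81, RHS = 11 → counterexample
(0, 0): LHS = 0, RHS = 0 → satisfies claim
(7, 7): LHS = 7·√(2) ≈ 9.899, RHS = 14 → counterexample
(6, 7): LHS = √(85) ≈ 9.22, RHS = 13 → counterexample

That makes 3 counterexamples.

Answer: 3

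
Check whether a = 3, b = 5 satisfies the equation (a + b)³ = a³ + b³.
Fails

Substituting a = 3, b = 5:

LHS = (3 + 5)³ = 512
RHS = 3³ + 5³ = 152

LHS ≠ RHS, so the equation does not hold at this point.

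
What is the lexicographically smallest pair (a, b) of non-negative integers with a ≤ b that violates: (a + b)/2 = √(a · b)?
(a, b) = (0, 1)

At (0, 0): both sides equal 0, so it holds there.

Substituting (0, 1) into the claim:
LHS = (0 + 1)/2 = 1/2
RHS = √(0 · 1) = 0

Since LHS ≠ RHS, this pair disproves the claim, and no lexicographically smaller pair (a ≤ b, non-negative integers) does.

For instance (0, 3) is also a counterexample (LHS = 3/2, RHS = 0), but it's lexicographically larger.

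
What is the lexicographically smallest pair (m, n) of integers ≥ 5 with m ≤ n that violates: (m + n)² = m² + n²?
(m, n) = (5, 5)

Substituting (5, 5) into the claim:
LHS = (5 + 5)² = 100
RHS = 5² + 5² = 50

Since LHS ≠ RHS, this pair disproves the claim, and no lexicographically smaller pair (m ≤ n, integers ≥ 5) does.

For instance (8, 11) is also a counterexample (LHS = 361, RHS = 185), but it's lexicographically larger.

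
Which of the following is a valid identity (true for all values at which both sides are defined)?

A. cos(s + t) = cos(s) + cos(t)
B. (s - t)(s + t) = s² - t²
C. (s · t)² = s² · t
B

A: fails at (2, 3) — LHS = cos(5) ≈ 0.2837, RHS = cos(3) + cos(2) ≈ -1.406.
B: holds — e.g. at (1, 1), both sides equal 0.
C: fails at (6, 7) — LHS = 1764, RHS = 252.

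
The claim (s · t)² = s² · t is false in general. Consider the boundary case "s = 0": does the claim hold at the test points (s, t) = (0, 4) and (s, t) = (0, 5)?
Yes, holds at both test points

At (0, 4): LHS = 0, RHS = 0 → equal
At (0, 5): LHS = 0, RHS = 0 → equal

So the claim does hold at both of these boundary points, even though it is not an identity.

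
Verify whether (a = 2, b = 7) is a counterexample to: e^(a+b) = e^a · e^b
Substituting a = 2, b = 7:
LHS = e^(2+7) = e^9 ≈ 8103
RHS = e^2 · e^7 = e^9 ≈ 8103

The sides agree, so this pair does not disprove the claim.

Answer: No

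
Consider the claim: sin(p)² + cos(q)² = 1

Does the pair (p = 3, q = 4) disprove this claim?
Yes

Substituting p = 3, q = 4:
LHS = sin(3)² + cos(4)² ≈ 0.4472
RHS = 1

Since LHS ≠ RHS, this pair disproves the claim.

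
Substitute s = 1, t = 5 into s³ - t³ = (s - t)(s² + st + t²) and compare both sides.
LHS = 1³ - 5³ = -124
RHS = (1 - 5)(1² + 1·5 + 5²) = -124

LHS = RHS: the two sides agree.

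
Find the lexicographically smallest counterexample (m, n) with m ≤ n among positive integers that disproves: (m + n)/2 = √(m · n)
At (1, 1): both sides equal 1, so it holds there.

Substituting (1, 2) into the claim:
LHS = (1 + 2)/2 = 3/2
RHS = √(1 · 2) = √(2) ≈ 1.414

Since LHS ≠ RHS, this pair disproves the claim, and no lexicographically smaller pair (m ≤ n, positive integers) does.

For instance (2, 3) is also a counterexample (LHS = 5/2, RHS = √(6) ≈ 2.449), but it's lexicographically larger.

Answer: (m, n) = (1, 2)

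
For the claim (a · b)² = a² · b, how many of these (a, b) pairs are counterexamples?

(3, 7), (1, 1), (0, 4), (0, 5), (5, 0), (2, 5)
Testing each pair:
(3, 7): LHS = 441, RHS = 63 → counterexample
(1, 1): LHS = 1, RHS = 1 → satisfies claim
(0, 4): LHS = 0, RHS = 0 → satisfies claim
(0, 5): LHS = 0, RHS = 0 → satisfies claim
(5, 0): LHS = 0, RHS = 0 → satisfies claim
(2, 5): LHS = 100, RHS = 20 → counterexample

That makes 2 counterexamples.

Answer: 2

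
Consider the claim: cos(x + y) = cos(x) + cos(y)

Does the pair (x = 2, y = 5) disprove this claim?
Substituting x = 2, y = 5:
LHS = cos(2 + 5) = cos(7) ≈ 0.7539
RHS = cos(2) + cos(5) ≈ -0.1325

Since LHS ≠ RHS, this pair disproves the claim.

Answer: Yes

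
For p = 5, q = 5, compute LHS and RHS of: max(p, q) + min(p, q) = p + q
LHS = max(5, 5) + min(5, 5) = 10
RHS = 5 + 5 = 10

LHS = RHS: the two sides agree.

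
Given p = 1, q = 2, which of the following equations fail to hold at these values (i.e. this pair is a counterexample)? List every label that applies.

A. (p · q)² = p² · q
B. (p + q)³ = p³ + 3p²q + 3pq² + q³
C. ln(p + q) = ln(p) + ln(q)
A, C

Evaluating each claim at the given values:
A. LHS = 4, RHS = 2 → fails here (LHS ≠ RHS)
B. LHS = 27, RHS = 27 → holds here (LHS = RHS)
C. LHS = ln(3) ≈ 1.099, RHS = ln(2) ≈ 0.6931 → fails here (LHS ≠ RHS)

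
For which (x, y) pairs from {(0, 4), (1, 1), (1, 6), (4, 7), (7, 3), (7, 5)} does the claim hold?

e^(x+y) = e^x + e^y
None

Testing each pair:
(0, 4): LHS = e^4 ≈ 54.6, RHS = 1 + e^4 ≈ 55.6 → fails
(1, 1): LHS = e^2 ≈ 7.389, RHS = 2·e ≈ 5.437 → fails
(1, 6): LHS = e^7 ≈ 1097, RHS = e + e^6 ≈ 406.1 → fails
(4, 7): LHS = e^11 ≈ 59874.1, RHS = e^4 + e^7 ≈ 1151 → fails
(7, 3): LHS = e^10 ≈ 22026.5, RHS = e^3 + e^7 ≈ 1117 → fails
(7, 5): LHS = e^12 ≈ 162754.8, RHS = e^5 + e^7 ≈ 1245 → fails

No pair satisfies the claim.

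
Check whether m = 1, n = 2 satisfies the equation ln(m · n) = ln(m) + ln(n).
Substituting m = 1, n = 2:

LHS = ln(1 · 2) = ln(2) ≈ 0.6931
RHS = ln(1) + ln(2) = ln(2) ≈ 0.6931

LHS = RHS, so the equation holds at this point.

Answer: Holds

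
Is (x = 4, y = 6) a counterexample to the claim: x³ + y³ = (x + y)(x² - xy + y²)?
Substituting x = 4, y = 6:
LHS = 4³ + 6³ = 280
RHS = (4 + 6)(4² - 4·6 + 6²) = 280

The sides agree, so this pair does not disprove the claim.

Answer: No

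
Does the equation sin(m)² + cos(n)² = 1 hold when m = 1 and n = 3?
Fails

Substituting m = 1, n = 3:

LHS = sin(1)² + cos(3)² ≈ 1.688
RHS = 1

LHS ≠ RHS, so the equation does not hold at this point.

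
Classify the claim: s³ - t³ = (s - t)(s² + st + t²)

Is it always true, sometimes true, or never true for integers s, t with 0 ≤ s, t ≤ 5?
The identity holds for every pair in the range. For instance at (s, t) = (5, 3): both sides equal 98.

Answer: Always true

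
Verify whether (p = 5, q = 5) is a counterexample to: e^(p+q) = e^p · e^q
No

Substituting p = 5, q = 5:
LHS = e^(5+5) = e^10 ≈ 22026.5
RHS = e^5 · e^5 = e^10 ≈ 22026.5

The sides agree, so this pair does not disprove the claim.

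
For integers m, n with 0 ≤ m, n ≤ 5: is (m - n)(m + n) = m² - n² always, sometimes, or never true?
Always true

The identity holds for every pair in the range. For instance at (m, n) = (1, 1): both sides equal 0.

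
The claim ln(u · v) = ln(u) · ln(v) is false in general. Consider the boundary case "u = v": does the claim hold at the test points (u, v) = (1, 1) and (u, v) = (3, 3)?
Only at (1, 1)

At (1, 1): LHS = 0, RHS = 0 → equal
At (3, 3): LHS = ln(9) ≈ 2.197 ≠ RHS = ln(3)² ≈ 1.207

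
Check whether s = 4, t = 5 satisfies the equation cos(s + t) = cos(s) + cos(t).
Fails

Substituting s = 4, t = 5:

LHS = cos(4 + 5) = cos(9) ≈ -0.9111
RHS = cos(4) + cos(5) ≈ -0.37

LHS ≠ RHS, so the equation does not hold at this point.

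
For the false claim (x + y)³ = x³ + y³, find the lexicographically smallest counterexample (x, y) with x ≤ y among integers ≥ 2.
(x, y) = (2, 2)

Substituting (2, 2) into the claim:
LHS = (2 + 2)³ = 64
RHS = 2³ + 2³ = 16

Since LHS ≠ RHS, this pair disproves the claim, and no lexicographically smaller pair (x ≤ y, integers ≥ 2) does.

For instance (4, 9) is also a counterexample (LHS = 2197, RHS = 793), but it's lexicographically larger.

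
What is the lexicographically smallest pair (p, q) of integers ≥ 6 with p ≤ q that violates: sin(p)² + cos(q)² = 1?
At (6, 6): both sides equal 1, so it holds there.

Substituting (6, 7) into the claim:
LHS = sin(6)² + cos(7)² ≈ 0.6464
RHS = 1

Since LHS ≠ RHS, this pair disproves the claim, and no lexicographically smaller pair (p ≤ q, integers ≥ 6) does.

For instance (7, 13) is also a counterexample (LHS = sin(7)² + cos(13)² ≈ 1.255, RHS = 1), but it's lexicographically larger.

Answer: (p, q) = (6, 7)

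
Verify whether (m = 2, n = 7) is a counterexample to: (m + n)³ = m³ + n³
Yes

Substituting m = 2, n = 7:
LHS = (2 + 7)³ = 729
RHS = 2³ + 7³ = 351

Since LHS ≠ RHS, this pair disproves the claim.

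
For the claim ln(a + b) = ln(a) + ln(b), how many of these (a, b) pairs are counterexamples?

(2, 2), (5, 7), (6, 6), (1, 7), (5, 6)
Testing each pair:
(2, 2): LHS = ln(4) ≈ 1.386, RHS = 2·ln(2) ≈ 1.386 → satisfies claim
(5, 7): LHS = ln(12) ≈ 2.485, RHS = ln(5) + ln(7) ≈ 3.555 → counterexample
(6, 6): LHS = ln(12) ≈ 2.485, RHS = 2·ln(6) ≈ 3.584 → counterexample
(1, 7): LHS = ln(8) ≈ 2.079, RHS = ln(7) ≈ 1.946 → counterexample
(5, 6): LHS = ln(11) ≈ 2.398, RHS = ln(5) + ln(6) ≈ 3.401 → counterexample

That makes 4 counterexamples.

Answer: 4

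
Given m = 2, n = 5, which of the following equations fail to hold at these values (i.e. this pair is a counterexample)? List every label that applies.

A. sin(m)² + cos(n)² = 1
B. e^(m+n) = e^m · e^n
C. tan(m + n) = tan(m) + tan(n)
Evaluating each claim at the given values:
A. LHS = cos(5)² + sin(2)² ≈ 0.9073, RHS = 1 → fails here (LHS ≠ RHS)
B. LHS = e^7 ≈ 1097, RHS = e^7 ≈ 1097 → holds here (LHS = RHS)
C. LHS = tan(7) ≈ 0.8714, RHS = tan(5) + tan(2) ≈ -5.566 → fails here (LHS ≠ RHS)

Answer: A, C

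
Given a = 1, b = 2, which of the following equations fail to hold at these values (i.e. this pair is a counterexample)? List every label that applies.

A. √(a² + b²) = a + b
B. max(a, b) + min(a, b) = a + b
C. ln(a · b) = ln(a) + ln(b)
A

Evaluating each claim at the given values:
A. LHS = √(5) ≈ 2.236, RHS = 3 → fails here (LHS ≠ RHS)
B. LHS = 3, RHS = 3 → holds here (LHS = RHS)
C. LHS = ln(2) ≈ 0.6931, RHS = ln(2) ≈ 0.6931 → holds here (LHS = RHS)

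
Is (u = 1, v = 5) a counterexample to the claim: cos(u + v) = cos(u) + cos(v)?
Substituting u = 1, v = 5:
LHS = cos(1 + 5) = cos(6) ≈ 0.9602
RHS = cos(1) + cos(5) ≈ 0.824

Since LHS ≠ RHS, this pair disproves the claim.

Answer: Yes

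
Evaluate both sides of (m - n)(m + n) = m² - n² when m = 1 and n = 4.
LHS = (1 - 4)(1 + 4) = -15
RHS = 1² - 4² = -15

LHS = RHS: the two sides agree.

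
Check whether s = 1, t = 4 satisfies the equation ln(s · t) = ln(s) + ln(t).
Substituting s = 1, t = 4:

LHS = ln(1 · 4) = ln(4) ≈ 1.386
RHS = ln(1) + ln(4) = ln(4) ≈ 1.386

LHS = RHS, so the equation holds at this point.

Answer: Holds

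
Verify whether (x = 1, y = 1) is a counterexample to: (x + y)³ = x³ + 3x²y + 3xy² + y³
No

Substituting x = 1, y = 1:
LHS = (1 + 1)³ = 8
RHS = 1³ + 3·1²·1 + 3·1·1² + 1³ = 8

The sides agree, so this pair does not disprove the claim.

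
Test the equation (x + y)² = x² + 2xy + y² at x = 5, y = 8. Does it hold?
Substituting x = 5, y = 8:

LHS = (5 + 8)² = 169
RHS = 5² + 2·5·8 + 8² = 169

LHS = RHS, so the equation holds at this point.

Answer: Holds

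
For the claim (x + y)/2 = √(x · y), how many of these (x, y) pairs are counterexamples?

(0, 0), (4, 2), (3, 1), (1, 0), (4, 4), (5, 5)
3

Testing each pair:
(0, 0): LHS = 0, RHS = 0 → satisfies claim
(4, 2): LHS = 3, RHS = 2·√(2) ≈ 2.828 → counterexample
(3, 1): LHS = 2, RHS = √(3) ≈ 1.732 → counterexample
(1, 0): LHS = 1/2, RHS = 0 → counterexample
(4, 4): LHS = 4, RHS = 4 → satisfies claim
(5, 5): LHS = 5, RHS = 5 → satisfies claim

That makes 3 counterexamples.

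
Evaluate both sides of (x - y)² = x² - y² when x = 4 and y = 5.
LHS = (4 - 5)² = 1
RHS = 4² - 5² = -9

LHS ≠ RHS, so the equation does not hold here.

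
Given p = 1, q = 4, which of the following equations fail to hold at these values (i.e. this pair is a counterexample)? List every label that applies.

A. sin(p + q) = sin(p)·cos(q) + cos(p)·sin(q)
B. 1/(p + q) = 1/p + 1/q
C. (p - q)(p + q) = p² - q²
B

Evaluating each claim at the given values:
A. LHS = sin(5) ≈ -0.9589, RHS = sin(1)·cos(4) + sin(4)·cos(1) ≈ -0.9589 → holds here (LHS = RHS)
B. LHS = 1/5, RHS = 5/4 → fails here (LHS ≠ RHS)
C. LHS = -15, RHS = -15 → holds here (LHS = RHS)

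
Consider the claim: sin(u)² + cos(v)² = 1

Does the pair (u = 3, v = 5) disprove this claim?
Substituting u = 3, v = 5:
LHS = sin(3)² + cos(5)² ≈ 0.1004
RHS = 1

Since LHS ≠ RHS, this pair disproves the claim.

Answer: Yes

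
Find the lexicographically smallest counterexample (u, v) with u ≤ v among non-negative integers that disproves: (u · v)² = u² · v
(u, v) = (1, 2)

At (0, 3): both sides equal 0, so it holds there.
At (0, 6): both sides equal 0, so it holds there.

Substituting (1, 2) into the claim:
LHS = (1 · 2)² = 4
RHS = 1² · 2 = 2

Since LHS ≠ RHS, this pair disproves the claim, and no lexicographically smaller pair (u ≤ v, non-negative integers) does.

For instance (1, 4) is also a counterexample (LHS = 16, RHS = 4), but it's lexicographically larger.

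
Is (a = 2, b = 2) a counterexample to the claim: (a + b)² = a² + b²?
Substituting a = 2, b = 2:
LHS = (2 + 2)² = 16
RHS = 2² + 2² = 8

Since LHS ≠ RHS, this pair disproves the claim.

Answer: Yes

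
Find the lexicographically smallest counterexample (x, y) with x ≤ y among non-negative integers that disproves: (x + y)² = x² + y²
(x, y) = (1, 1)

Substituting (1, 1) into the claim:
LHS = (1 + 1)² = 4
RHS = 1² + 1² = 2

Since LHS ≠ RHS, this pair disproves the claim, and no lexicographically smaller pair (x ≤ y, non-negative integers) does.

For instance (1, 4) is also a counterexample (LHS = 25, RHS = 17), but it's lexicographically larger.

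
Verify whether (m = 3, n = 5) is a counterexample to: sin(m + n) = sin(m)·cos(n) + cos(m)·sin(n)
No

Substituting m = 3, n = 5:
LHS = sin(3 + 5) = sin(8) ≈ 0.9894
RHS = sin(3)·cos(5) + cos(3)·sin(5) = sin(3)·cos(5) + sin(5)·cos(3) ≈ 0.9894

The sides agree, so this pair does not disprove the claim.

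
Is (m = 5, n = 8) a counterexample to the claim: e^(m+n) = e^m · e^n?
No

Substituting m = 5, n = 8:
LHS = e^(5+8) = e^13 ≈ 442413.4
RHS = e^5 · e^8 = e^13 ≈ 442413.4

The sides agree, so this pair does not disprove the claim.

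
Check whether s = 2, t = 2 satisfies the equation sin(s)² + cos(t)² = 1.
Holds

Substituting s = 2, t = 2:

LHS = sin(2)² + cos(2)² = 1
RHS = 1

LHS = RHS, so the equation holds at this point.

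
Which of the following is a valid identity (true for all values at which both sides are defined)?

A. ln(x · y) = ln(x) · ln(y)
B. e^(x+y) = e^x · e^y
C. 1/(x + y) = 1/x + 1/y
B

A: fails at (3, 7) — LHS = ln(21) ≈ 3.045, RHS = ln(3)·ln(7) ≈ 2.138.
B: holds — e.g. at (3, 4), both sides equal e^7 ≈ 1097.
C: fails at (2, 2) — LHS = 1/4, RHS = 1.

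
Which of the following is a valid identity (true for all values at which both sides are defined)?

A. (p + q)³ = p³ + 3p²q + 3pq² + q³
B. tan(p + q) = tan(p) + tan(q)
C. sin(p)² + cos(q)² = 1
A

A: holds — e.g. at (0, 1), both sides equal 1.
B: fails at (1, 5) — LHS = tan(6) ≈ -0.291, RHS = tan(5) + tan(1) ≈ -1.823.
C: fails at (4, 6) — LHS = sin(4)² + cos(6)² ≈ 1.495, RHS = 1.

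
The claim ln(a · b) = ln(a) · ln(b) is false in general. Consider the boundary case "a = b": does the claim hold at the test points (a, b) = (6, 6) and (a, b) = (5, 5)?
At (6, 6): LHS = ln(36) ≈ 3.584 ≠ RHS = ln(6)² ≈ 3.21
At (5, 5): LHS = ln(25) ≈ 3.219 ≠ RHS = ln(5)² ≈ 2.59

Answer: No, fails at both test points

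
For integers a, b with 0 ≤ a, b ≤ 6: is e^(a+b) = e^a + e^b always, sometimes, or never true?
The claim fails for every pair in the range. For instance at (a, b) = (5, 0): LHS = e^5 ≈ 148.4, RHS = 1 + e^5 ≈ 149.4.

Answer: Never true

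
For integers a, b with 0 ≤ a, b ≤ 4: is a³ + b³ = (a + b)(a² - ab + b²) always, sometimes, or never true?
The identity holds for every pair in the range. For instance at (a, b) = (0, 0): both sides equal 0.

Answer: Always true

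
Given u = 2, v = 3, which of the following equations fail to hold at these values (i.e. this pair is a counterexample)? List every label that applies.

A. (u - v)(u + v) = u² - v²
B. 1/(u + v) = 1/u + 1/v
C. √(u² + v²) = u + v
B, C

Evaluating each claim at the given values:
A. LHS = -5, RHS = -5 → holds here (LHS = RHS)
B. LHS = 1/5, RHS = 5/6 → fails here (LHS ≠ RHS)
C. LHS = √(13) ≈ 3.606, RHS = 5 → fails here (LHS ≠ RHS)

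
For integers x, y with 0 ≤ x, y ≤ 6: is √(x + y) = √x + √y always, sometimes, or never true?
Sometimes true

It holds at (x, y) = (6, 0) (both sides equal √(6) ≈ 2.449), but fails at (x, y) = (1, 3) (LHS = 2, RHS = 1 + √(3) ≈ 2.732).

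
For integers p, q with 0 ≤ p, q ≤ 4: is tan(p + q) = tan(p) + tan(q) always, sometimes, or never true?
Sometimes true

It holds at (p, q) = (0, 1) (both sides equal tan(1) ≈ 1.557), but fails at (p, q) = (4, 3) (LHS = tan(7) ≈ 0.8714, RHS = tan(3) + tan(4) ≈ 1.015).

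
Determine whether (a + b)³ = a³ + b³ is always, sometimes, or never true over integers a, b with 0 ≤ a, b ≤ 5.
It holds at (a, b) = (3, 0) (both sides equal 27), but fails at (a, b) = (2, 5) (LHS = 343, RHS = 133).

Answer: Sometimes true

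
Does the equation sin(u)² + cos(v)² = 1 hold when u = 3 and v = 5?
Fails

Substituting u = 3, v = 5:

LHS = sin(3)² + cos(5)² ≈ 0.1004
RHS = 1

LHS ≠ RHS, so the equation does not hold at this point.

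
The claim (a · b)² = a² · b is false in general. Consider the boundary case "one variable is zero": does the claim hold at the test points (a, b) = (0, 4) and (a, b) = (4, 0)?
Yes, holds at both test points

At (0, 4): LHS = 0, RHS = 0 → equal
At (4, 0): LHS = 0, RHS = 0 → equal

So the claim does hold at both of these boundary points, even though it is not an identity.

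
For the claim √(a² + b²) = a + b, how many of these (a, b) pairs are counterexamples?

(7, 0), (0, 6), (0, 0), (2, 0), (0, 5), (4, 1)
1

Testing each pair:
(7, 0): LHS = 7, RHS = 7 → satisfies claim
(0, 6): LHS = 6, RHS = 6 → satisfies claim
(0, 0): LHS = 0, RHS = 0 → satisfies claim
(2, 0): LHS = 2, RHS = 2 → satisfies claim
(0, 5): LHS = 5, RHS = 5 → satisfies claim
(4, 1): LHS = √(17) ≈ 4.123, RHS = 5 → counterexample

That makes 1 counterexample.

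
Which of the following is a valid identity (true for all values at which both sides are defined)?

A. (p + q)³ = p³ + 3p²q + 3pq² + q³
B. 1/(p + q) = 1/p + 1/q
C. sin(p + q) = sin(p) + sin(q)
A: holds — e.g. at (5, 8), both sides equal 2197.
B: fails at (4, 4) — LHS = 1/8, RHS = 1/2.
C: fails at (3, 3) — LHS = sin(6) ≈ -0.2794, RHS = 2·sin(3) ≈ 0.2822.

Answer: A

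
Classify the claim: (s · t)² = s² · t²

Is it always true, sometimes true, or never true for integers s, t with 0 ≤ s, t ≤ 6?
Always true

The identity holds for every pair in the range. For instance at (s, t) = (4, 2): both sides equal 64.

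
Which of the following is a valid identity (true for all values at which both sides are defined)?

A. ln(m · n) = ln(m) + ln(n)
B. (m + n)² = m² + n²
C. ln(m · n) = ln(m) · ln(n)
A: holds — e.g. at (2, 3), both sides equal ln(6) ≈ 1.792.
B: fails at (3, 4) — LHS = 49, RHS = 25.
C: fails at (3, 4) — LHS = ln(12) ≈ 2.485, RHS = ln(3)·ln(4) ≈ 1.523.

Answer: A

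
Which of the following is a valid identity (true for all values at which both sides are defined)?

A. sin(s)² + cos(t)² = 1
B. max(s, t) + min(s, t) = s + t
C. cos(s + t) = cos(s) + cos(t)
A: fails at (2, 3) — LHS = sin(2)² + cos(3)² ≈ 1.807, RHS = 1.
B: holds — e.g. at (4, 6), both sides equal 10.
C: fails at (2, 2) — LHS = cos(4) ≈ -0.6536, RHS = 2·cos(2) ≈ -0.8323.

Answer: B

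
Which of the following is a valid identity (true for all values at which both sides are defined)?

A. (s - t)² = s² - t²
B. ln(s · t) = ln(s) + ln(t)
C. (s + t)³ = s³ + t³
B

A: fails at (1, 5) — LHS = 16, RHS = -24.
B: holds — e.g. at (3, 4), both sides equal ln(12) ≈ 2.485.
C: fails at (4, 6) — LHS = 1000, RHS = 280.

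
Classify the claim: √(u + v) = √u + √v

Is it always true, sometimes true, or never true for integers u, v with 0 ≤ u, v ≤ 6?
It holds at (u, v) = (0, 2) (both sides equal √(2) ≈ 1.414), but fails at (u, v) = (5, 4) (LHS = 3, RHS = 2 + √(5) ≈ 4.236).

Answer: Sometimes true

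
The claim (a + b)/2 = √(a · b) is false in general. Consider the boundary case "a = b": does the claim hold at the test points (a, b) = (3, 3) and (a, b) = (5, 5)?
At (3, 3): LHS = 3, RHS = 3 → equal
At (5, 5): LHS = 5, RHS = 5 → equal

So the claim does hold at both of these boundary points, even though it is not an identity.

Answer: Yes, holds at both test points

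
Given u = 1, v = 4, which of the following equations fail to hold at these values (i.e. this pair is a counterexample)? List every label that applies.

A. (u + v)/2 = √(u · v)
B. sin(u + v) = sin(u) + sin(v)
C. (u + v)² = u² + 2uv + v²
Evaluating each claim at the given values:
A. LHS = 5/2, RHS = 2 → fails here (LHS ≠ RHS)
B. LHS = sin(5) ≈ -0.9589, RHS = sin(4) + sin(1) ≈ 0.08467 → fails here (LHS ≠ RHS)
C. LHS = 25, RHS = 25 → holds here (LHS = RHS)

Answer: A, B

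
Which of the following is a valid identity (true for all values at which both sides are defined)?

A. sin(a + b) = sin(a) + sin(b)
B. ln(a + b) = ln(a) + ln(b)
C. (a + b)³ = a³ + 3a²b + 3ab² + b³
C

A: fails at (5, 8) — LHS = sin(13) ≈ 0.4202, RHS = sin(5) + sin(8) ≈ 0.03043.
B: fails at (1, 2) — LHS = ln(3) ≈ 1.099, RHS = ln(2) ≈ 0.6931.
C: holds — e.g. at (3, 7), both sides equal 1000.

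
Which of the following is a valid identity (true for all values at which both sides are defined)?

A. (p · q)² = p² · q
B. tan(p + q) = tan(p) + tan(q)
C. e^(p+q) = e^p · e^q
C

A: fails at (3, 3) — LHS = 81, RHS = 27.
B: fails at (1, 5) — LHS = tan(6) ≈ -0.291, RHS = tan(5) + tan(1) ≈ -1.823.
C: holds — e.g. at (2, 4), both sides equal e^6 ≈ 403.4.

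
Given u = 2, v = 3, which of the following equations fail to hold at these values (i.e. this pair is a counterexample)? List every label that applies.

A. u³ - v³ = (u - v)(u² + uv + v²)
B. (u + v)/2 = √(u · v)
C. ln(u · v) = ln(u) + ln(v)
Evaluating each claim at the given values:
A. LHS = -19, RHS = -19 → holds here (LHS = RHS)
B. LHS = 5/2, RHS = √(6) ≈ 2.449 → fails here (LHS ≠ RHS)
C. LHS = ln(6) ≈ 1.792, RHS = ln(2) + ln(3) ≈ 1.792 → holds here (LHS = RHS)

Answer: B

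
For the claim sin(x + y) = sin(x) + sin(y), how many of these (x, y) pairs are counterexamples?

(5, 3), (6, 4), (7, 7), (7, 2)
Testing each pair:
(5, 3): LHS = sin(8) ≈ 0.9894, RHS = sin(5) + sin(3) ≈ -0.8178 → counterexample
(6, 4): LHS = sin(10) ≈ -0.544, RHS = sin(4) + sin(6) ≈ -1.036 → counterexample
(7, 7): LHS = sin(14) ≈ 0.9906, RHS = 2·sin(7) ≈ 1.314 → counterexample
(7, 2): LHS = sin(9) ≈ 0.4121, RHS = sin(7) + sin(2) ≈ 1.566 → counterexample

That makes 4 counterexamples.

Answer: 4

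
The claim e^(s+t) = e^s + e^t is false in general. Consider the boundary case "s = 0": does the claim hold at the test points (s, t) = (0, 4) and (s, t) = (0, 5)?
No, fails at both test points

At (0, 4): LHS = e^4 ≈ 54.6 ≠ RHS = 1 + e^4 ≈ 55.6
At (0, 5): LHS = e^5 ≈ 148.4 ≠ RHS = 1 + e^5 ≈ 149.4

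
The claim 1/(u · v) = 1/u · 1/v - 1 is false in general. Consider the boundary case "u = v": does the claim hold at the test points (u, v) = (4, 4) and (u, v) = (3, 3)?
At (4, 4): LHS = 1/16 ≠ RHS = -15/16
At (3, 3): LHS = 1/9 ≠ RHS = -8/9

Answer: No, fails at both test points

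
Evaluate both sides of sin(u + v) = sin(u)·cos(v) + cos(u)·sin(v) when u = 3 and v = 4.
LHS = sin(3 + 4) = sin(7) ≈ 0.657
RHS = sin(3)·cos(4) + cos(3)·sin(4) = sin(3)·cos(4) + sin(4)·cos(3) ≈ 0.657

LHS = RHS: the two sides agree.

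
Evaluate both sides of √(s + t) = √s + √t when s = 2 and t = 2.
LHS = √(2 + 2) = 2
RHS = √2 + √2 = 2·√(2) ≈ 2.828

LHS ≠ RHS (they differ by about 0.8284), so the equation does not hold here.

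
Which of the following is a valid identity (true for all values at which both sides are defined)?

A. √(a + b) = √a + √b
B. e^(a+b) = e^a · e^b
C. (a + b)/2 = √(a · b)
A: fails at (3, 3) — LHS = √(6) ≈ 2.449, RHS = 2·√(3) ≈ 3.464.
B: holds — e.g. at (5, 8), both sides equal e^13 ≈ 442413.4.
C: fails at (2, 7) — LHS = 9/2, RHS = √(14) ≈ 3.742.

Answer: B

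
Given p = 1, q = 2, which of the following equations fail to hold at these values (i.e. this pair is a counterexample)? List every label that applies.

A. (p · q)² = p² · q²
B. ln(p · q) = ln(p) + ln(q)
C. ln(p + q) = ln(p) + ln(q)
C

Evaluating each claim at the given values:
A. LHS = 4, RHS = 4 → holds here (LHS = RHS)
B. LHS = ln(2) ≈ 0.6931, RHS = ln(2) ≈ 0.6931 → holds here (LHS = RHS)
C. LHS = ln(3) ≈ 1.099, RHS = ln(2) ≈ 0.6931 → fails here (LHS ≠ RHS)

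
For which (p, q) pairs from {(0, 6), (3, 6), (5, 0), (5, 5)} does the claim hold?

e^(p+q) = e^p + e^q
Testing each pair:
(0, 6): LHS = e^6 ≈ 403.4, RHS = 1 + e^6 ≈ 404.4 → fails
(3, 6): LHS = e^9 ≈ 8103, RHS = e^3 + e^6 ≈ 423.5 → fails
(5, 0): LHS = e^5 ≈ 148.4, RHS = 1 + e^5 ≈ 149.4 → fails
(5, 5): LHS = e^10 ≈ 22026.5, RHS = 2·e^5 ≈ 296.8 → fails

No pair satisfies the claim.

Answer: None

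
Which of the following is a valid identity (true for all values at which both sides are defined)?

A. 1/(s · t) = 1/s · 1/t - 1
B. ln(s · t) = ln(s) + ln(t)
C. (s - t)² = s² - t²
B

A: fails at (3, 3) — LHS = 1/9, RHS = -8/9.
B: holds — e.g. at (2, 7), both sides equal ln(14) ≈ 2.639.
C: fails at (2, 3) — LHS = 1, RHS = -5.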